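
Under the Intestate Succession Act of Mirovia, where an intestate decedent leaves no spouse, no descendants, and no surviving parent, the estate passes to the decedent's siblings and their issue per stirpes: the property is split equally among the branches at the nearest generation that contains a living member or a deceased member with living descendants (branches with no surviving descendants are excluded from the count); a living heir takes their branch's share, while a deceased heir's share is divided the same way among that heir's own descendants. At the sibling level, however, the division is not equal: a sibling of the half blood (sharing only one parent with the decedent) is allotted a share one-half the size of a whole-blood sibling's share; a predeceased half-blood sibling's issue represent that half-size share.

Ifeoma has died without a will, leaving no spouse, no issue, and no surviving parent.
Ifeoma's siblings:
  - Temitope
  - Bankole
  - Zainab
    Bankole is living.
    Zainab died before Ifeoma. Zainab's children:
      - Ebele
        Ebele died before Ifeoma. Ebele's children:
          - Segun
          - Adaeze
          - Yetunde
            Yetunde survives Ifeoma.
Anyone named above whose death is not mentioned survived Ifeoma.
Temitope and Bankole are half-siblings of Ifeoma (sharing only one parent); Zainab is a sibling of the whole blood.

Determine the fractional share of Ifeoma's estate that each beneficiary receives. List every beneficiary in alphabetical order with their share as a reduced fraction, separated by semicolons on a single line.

Adaeze 1/6; Bankole 1/4; Segun 1/6; Temitope 1/4; Yetunde 1/6

No spouse, descendants, or parent survives, so the estate passes to Ifeoma's siblings per stirpes.
Half-blood siblings count for one-half the weight of whole-blood siblings at the initial division.
Dividing 1 in proportion to weights (total weight 2): Temitope (weight 1/2) → 1/4; Bankole (weight 1/2) → 1/4; Zainab (weight 1) → 1/2.
Temitope is living and takes 1/4.
Bankole is living and takes 1/4.
Zainab predeceased; the 1/2 allotted to Zainab's branch passes to Zainab's issue by representation.
Ebele's line is the sole branch at this level, so the full 1/2 passes to Ebele's issue by representation.
The 1/2 is divided into 3 equal shares of 1/6 among Segun, Adaeze, Yetunde.
Segun is living and takes 1/6.
Adaeze is living and takes 1/6.
Yetunde is living and takes 1/6.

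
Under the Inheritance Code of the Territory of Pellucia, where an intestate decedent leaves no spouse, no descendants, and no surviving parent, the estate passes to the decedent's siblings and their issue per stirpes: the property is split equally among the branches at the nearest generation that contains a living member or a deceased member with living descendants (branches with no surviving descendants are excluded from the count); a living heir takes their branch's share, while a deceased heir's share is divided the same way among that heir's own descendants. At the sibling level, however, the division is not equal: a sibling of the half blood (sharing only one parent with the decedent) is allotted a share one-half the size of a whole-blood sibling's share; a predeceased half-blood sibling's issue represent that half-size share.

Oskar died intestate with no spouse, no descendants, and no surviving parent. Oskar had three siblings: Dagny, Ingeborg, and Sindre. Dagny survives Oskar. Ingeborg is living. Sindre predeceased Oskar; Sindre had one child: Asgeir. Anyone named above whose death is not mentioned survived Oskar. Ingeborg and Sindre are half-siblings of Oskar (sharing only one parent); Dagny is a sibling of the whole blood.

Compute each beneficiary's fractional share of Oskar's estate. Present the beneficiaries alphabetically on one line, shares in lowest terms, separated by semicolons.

Asgeir 1/4; Dagny 1/2; Ingeborg 1/4

No spouse, descendants, or parent survives, so the estate passes to Oskar's siblings per stirpes.
Half-blood siblings count for one-half the weight of whole-blood siblings at the initial division.
Dividing 1 in proportion to weights (total weight 2): Dagny (weight 1) → 1/2; Ingeborg (weight 1/2) → 1/4; Sindre (weight 1/2) → 1/4.
Dagny is living and takes 1/2.
Ingeborg is living and takes 1/4.
Sindre predeceased; the 1/4 allotted to Sindre's branch passes to Sindre's issue by representation.
Asgeir is the sole taker at this level and receives the full 1/4.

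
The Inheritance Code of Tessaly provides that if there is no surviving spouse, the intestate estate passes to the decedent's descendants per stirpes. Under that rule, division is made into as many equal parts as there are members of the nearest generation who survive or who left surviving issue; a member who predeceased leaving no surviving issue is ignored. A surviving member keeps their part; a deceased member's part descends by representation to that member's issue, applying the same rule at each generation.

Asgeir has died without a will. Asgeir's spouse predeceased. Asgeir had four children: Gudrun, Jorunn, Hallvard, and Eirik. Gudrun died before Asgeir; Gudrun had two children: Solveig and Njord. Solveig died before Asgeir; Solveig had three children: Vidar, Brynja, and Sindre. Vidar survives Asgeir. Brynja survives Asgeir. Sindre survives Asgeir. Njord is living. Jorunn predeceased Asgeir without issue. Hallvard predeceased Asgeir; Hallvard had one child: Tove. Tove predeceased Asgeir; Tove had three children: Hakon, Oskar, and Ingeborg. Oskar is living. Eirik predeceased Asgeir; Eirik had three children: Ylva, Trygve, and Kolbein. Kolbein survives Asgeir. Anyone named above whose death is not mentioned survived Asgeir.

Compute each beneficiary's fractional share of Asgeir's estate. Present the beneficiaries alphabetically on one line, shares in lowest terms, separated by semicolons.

There is no surviving spouse, so the entire estate passes to Asgeir's descendants per stirpes.
Jorunn left no surviving issue, so that branch lapses and is disregarded.
The estate is divided into 3 equal shares of 1/3 among Gudrun, Hallvard, Eirik.
Gudrun predeceased; the 1/3 allotted to Gudrun's branch passes to Gudrun's issue by representation.
The 1/3 is divided into 2 equal shares of 1/6 among Solveig, Njord.
Solveig predeceased; the 1/6 allotted to Solveig's branch passes to Solveig's issue by representation.
The 1/6 is divided into 3 equal shares of 1/18 among Vidar, Brynja, Sindre.
Vidar is living and takes 1/18.
Brynja is living and takes 1/18.
Sindre is living and takes 1/18.
Njord is living and takes 1/6.
Hallvard predeceased; the 1/3 allotted to Hallvard's branch passes to Hallvard's issue by representation.
Tove's line is the sole branch at this level, so the full 1/3 passes to Tove's issue by representation.
The 1/3 is divided into 3 equal shares of 1/9 among Hakon, Oskar, Ingeborg.
Hakon is living and takes 1/9.
Oskar is living and takes 1/9.
Ingeborg is living and takes 1/9.
Eirik predeceased; the 1/3 allotted to Eirik's branch passes to Eirik's issue by representation.
The 1/3 is divided into 3 equal shares of 1/9 among Ylva, Trygve, Kolbein.
Ylva is living and takes 1/9.
Trygve is living and takes 1/9.
Kolbein is living and takes 1/9.

Brynja 1/18; Hakon 1/9; Ingeborg 1/9; Kolbein 1/9; Njord 1/6; Oskar 1/9; Sindre 1/18; Trygve 1/9; Vidar 1/18; Ylva 1/9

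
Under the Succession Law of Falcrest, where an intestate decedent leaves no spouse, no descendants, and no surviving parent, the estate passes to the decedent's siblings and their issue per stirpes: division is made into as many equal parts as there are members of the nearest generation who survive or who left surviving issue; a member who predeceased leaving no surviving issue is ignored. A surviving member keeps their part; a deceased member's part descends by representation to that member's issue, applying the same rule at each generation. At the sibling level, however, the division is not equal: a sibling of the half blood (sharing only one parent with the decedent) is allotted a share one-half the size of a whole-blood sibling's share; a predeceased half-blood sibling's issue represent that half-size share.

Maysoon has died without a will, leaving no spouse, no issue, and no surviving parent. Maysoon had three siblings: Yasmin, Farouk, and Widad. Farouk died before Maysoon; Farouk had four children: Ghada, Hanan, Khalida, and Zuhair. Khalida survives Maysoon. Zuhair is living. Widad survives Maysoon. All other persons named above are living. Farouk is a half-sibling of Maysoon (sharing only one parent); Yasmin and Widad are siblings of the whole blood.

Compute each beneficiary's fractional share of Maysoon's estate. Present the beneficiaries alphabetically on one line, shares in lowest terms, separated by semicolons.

Ghada 1/20; Hanan 1/20; Khalida 1/20; Widad 2/5; Yasmin 2/5; Zuhair 1/20

No spouse, descendants, or parent survives, so the estate passes to Maysoon's siblings per stirpes.
Half-blood siblings count for one-half the weight of whole-blood siblings at the initial division.
Dividing 1 in proportion to weights (total weight 5/2): Yasmin (weight 1) → 2/5; Farouk (weight 1/2) → 1/5; Widad (weight 1) → 2/5.
Yasmin is living and takes 2/5.
Farouk predeceased; the 1/5 allotted to Farouk's branch passes to Farouk's issue by representation.
The 1/5 is divided into 4 equal shares of 1/20 among Ghada, Hanan, Khalida, Zuhair.
Ghada is living and takes 1/20.
Hanan is living and takes 1/20.
Khalida is living and takes 1/20.
Zuhair is living and takes 1/20.
Widad is living and takes 2/5.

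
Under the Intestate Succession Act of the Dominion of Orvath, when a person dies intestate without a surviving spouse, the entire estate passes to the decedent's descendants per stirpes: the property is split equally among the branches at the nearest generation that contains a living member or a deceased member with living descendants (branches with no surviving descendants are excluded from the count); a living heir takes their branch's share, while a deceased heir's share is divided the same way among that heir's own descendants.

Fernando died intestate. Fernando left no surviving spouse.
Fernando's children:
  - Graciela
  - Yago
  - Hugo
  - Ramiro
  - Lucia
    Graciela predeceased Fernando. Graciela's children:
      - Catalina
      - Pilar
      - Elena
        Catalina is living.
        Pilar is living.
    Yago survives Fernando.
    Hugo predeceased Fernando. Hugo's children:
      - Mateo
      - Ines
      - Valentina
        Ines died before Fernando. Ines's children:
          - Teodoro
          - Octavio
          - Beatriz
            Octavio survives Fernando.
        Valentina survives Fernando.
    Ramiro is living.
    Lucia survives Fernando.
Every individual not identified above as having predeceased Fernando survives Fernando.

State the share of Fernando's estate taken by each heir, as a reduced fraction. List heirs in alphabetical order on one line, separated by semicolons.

Beatriz 1/45; Catalina 1/15; Elena 1/15; Lucia 1/5; Mateo 1/15; Octavio 1/45; Pilar 1/15; Ramiro 1/5; Teodoro 1/45; Valentina 1/15; Yago 1/5

There is no surviving spouse, so the entire estate passes to Fernando's descendants per stirpes.
The estate is divided into 5 equal shares of 1/5 among Graciela, Yago, Hugo, Ramiro, Lucia.
Graciela predeceased; the 1/5 allotted to Graciela's branch passes to Graciela's issue by representation.
The 1/5 is divided into 3 equal shares of 1/15 among Catalina, Pilar, Elena.
Catalina is living and takes 1/15.
Pilar is living and takes 1/15.
Elena is living and takes 1/15.
Yago is living and takes 1/5.
Hugo predeceased; the 1/5 allotted to Hugo's branch passes to Hugo's issue by representation.
The 1/5 is divided into 3 equal shares of 1/15 among Mateo, Ines, Valentina.
Mateo is living and takes 1/15.
Ines predeceased; the 1/15 allotted to Ines's branch passes to Ines's issue by representation.
The 1/15 is divided into 3 equal shares of 1/45 among Teodoro, Octavio, Beatriz.
Teodoro is living and takes 1/45.
Octavio is living and takes 1/45.
Beatriz is living and takes 1/45.
Valentina is living and takes 1/15.
Ramiro is living and takes 1/5.
Lucia is living and takes 1/5.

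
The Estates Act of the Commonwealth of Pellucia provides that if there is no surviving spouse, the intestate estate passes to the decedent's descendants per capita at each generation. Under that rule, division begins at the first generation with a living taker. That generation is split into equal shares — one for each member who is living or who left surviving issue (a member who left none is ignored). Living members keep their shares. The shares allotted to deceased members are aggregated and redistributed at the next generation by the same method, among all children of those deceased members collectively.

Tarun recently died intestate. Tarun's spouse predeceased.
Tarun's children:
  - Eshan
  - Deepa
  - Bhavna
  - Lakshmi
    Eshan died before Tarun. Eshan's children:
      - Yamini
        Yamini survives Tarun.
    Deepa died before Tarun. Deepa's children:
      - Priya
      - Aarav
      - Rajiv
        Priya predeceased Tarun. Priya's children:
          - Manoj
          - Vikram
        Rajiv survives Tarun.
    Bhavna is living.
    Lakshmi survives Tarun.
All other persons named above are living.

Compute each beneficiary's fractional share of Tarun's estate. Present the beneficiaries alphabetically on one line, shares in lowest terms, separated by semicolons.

There is no surviving spouse, so the entire estate passes to Tarun's descendants per capita at each generation.
At generation 1 (Eshan, Deepa, Bhavna, Lakshmi) there are 4 shares of (1)/4 = 1/4 each.
Living: Bhavna and Lakshmi — each takes 1/4.
Deceased: Eshan and Deepa. Their combined 1/2 is pooled and carried to generation 2.
At generation 2 (Yamini, Priya, Aarav, Rajiv) there are 4 shares of (1/2)/4 = 1/8 each.
Living: Yamini, Aarav, and Rajiv — each takes 1/8.
Deceased: Priya. That 1/8 share is carried to generation 3.
At generation 3 (Manoj, Vikram) there are 2 shares of (1/8)/2 = 1/16 each.
Living: Manoj and Vikram — each takes 1/16.

Aarav 1/8; Bhavna 1/4; Lakshmi 1/4; Manoj 1/16; Rajiv 1/8; Vikram 1/16; Yamini 1/8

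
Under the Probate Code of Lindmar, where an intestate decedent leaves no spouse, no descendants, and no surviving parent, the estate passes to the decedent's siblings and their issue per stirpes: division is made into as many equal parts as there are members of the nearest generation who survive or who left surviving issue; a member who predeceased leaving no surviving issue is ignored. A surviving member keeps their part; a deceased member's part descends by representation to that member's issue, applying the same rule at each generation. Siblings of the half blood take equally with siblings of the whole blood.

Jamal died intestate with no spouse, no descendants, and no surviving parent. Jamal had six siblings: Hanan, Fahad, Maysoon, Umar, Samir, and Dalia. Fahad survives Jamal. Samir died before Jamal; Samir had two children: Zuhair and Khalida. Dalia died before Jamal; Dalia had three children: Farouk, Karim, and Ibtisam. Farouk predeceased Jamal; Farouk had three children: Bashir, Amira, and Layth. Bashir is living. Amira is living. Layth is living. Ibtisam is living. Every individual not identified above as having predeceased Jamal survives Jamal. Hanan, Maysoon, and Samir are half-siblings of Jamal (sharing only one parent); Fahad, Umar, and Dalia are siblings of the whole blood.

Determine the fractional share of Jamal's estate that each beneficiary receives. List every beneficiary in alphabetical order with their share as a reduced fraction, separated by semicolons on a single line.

Amira 1/54; Bashir 1/54; Fahad 1/6; Hanan 1/6; Ibtisam 1/18; Karim 1/18; Khalida 1/12; Layth 1/54; Maysoon 1/6; Umar 1/6; Zuhair 1/12

No spouse, descendants, or parent survives, so the estate passes to Jamal's siblings per stirpes.
Half-blood and whole-blood siblings take equally under the stated rule.
The estate is divided into 6 equal shares of 1/6 among Hanan, Fahad, Maysoon, Umar, Samir, Dalia.
Hanan is living and takes 1/6.
Fahad is living and takes 1/6.
Maysoon is living and takes 1/6.
Umar is living and takes 1/6.
Samir predeceased; the 1/6 allotted to Samir's branch passes to Samir's issue by representation.
The 1/6 is divided into 2 equal shares of 1/12 among Zuhair, Khalida.
Zuhair is living and takes 1/12.
Khalida is living and takes 1/12.
Dalia predeceased; the 1/6 allotted to Dalia's branch passes to Dalia's issue by representation.
The 1/6 is divided into 3 equal shares of 1/18 among Farouk, Karim, Ibtisam.
Farouk predeceased; the 1/18 allotted to Farouk's branch passes to Farouk's issue by representation.
The 1/18 is divided into 3 equal shares of 1/54 among Bashir, Amira, Layth.
Bashir is living and takes 1/54.
Amira is living and takes 1/54.
Layth is living and takes 1/54.
Karim is living and takes 1/18.
Ibtisam is living and takes 1/18.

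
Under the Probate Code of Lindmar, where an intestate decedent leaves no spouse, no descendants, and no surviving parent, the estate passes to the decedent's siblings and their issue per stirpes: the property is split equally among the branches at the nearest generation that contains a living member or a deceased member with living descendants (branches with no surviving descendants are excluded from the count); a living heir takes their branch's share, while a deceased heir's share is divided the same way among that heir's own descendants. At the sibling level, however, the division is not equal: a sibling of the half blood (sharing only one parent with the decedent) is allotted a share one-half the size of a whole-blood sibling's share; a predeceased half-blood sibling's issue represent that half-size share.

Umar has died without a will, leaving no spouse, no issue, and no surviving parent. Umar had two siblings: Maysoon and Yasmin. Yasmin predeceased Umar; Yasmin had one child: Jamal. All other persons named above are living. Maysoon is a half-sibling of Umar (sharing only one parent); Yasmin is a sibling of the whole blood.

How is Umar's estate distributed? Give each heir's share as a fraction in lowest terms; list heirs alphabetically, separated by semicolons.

Jamal 2/3; Maysoon 1/3

No spouse, descendants, or parent survives, so the estate passes to Umar's siblings per stirpes.
Half-blood siblings count for one-half the weight of whole-blood siblings at the initial division.
Dividing 1 in proportion to weights (total weight 3/2): Maysoon (weight 1/2) → 1/3; Yasmin (weight 1) → 2/3.
Maysoon is living and takes 1/3.
Yasmin predeceased; the 2/3 allotted to Yasmin's branch passes to Yasmin's issue by representation.
Jamal is the sole taker at this level and receives the full 2/3.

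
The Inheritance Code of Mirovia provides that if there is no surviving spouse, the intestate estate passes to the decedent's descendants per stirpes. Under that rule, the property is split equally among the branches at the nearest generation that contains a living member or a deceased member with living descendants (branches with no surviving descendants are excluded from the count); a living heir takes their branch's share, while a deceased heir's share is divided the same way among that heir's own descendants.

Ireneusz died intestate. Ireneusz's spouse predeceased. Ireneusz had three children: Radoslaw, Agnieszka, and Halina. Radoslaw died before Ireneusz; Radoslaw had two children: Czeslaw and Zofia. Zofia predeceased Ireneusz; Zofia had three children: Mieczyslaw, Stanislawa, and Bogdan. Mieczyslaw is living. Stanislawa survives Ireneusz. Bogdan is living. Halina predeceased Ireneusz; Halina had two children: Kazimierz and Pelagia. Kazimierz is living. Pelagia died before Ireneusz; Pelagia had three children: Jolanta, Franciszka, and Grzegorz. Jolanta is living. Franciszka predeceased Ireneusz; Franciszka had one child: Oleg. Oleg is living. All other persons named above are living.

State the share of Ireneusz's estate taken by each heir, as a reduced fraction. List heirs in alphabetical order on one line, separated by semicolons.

Agnieszka 1/3; Bogdan 1/18; Czeslaw 1/6; Grzegorz 1/18; Jolanta 1/18; Kazimierz 1/6; Mieczyslaw 1/18; Oleg 1/18; Stanislawa 1/18

There is no surviving spouse, so the entire estate passes to Ireneusz's descendants per stirpes.
The estate is divided into 3 equal shares of 1/3 among Radoslaw, Agnieszka, Halina.
Radoslaw predeceased; the 1/3 allotted to Radoslaw's branch passes to Radoslaw's issue by representation.
The 1/3 is divided into 2 equal shares of 1/6 among Czeslaw, Zofia.
Czeslaw is living and takes 1/6.
Zofia predeceased; the 1/6 allotted to Zofia's branch passes to Zofia's issue by representation.
The 1/6 is divided into 3 equal shares of 1/18 among Mieczyslaw, Stanislawa, Bogdan.
Mieczyslaw is living and takes 1/18.
Stanislawa is living and takes 1/18.
Bogdan is living and takes 1/18.
Agnieszka is living and takes 1/3.
Halina predeceased; the 1/3 allotted to Halina's branch passes to Halina's issue by representation.
The 1/3 is divided into 2 equal shares of 1/6 among Kazimierz, Pelagia.
Kazimierz is living and takes 1/6.
Pelagia predeceased; the 1/6 allotted to Pelagia's branch passes to Pelagia's issue by representation.
The 1/6 is divided into 3 equal shares of 1/18 among Jolanta, Franciszka, Grzegorz.
Jolanta is living and takes 1/18.
Franciszka predeceased; the 1/18 allotted to Franciszka's branch passes to Franciszka's issue by representation.
Oleg is the sole taker at this level and receives the full 1/18.
Grzegorz is living and takes 1/18.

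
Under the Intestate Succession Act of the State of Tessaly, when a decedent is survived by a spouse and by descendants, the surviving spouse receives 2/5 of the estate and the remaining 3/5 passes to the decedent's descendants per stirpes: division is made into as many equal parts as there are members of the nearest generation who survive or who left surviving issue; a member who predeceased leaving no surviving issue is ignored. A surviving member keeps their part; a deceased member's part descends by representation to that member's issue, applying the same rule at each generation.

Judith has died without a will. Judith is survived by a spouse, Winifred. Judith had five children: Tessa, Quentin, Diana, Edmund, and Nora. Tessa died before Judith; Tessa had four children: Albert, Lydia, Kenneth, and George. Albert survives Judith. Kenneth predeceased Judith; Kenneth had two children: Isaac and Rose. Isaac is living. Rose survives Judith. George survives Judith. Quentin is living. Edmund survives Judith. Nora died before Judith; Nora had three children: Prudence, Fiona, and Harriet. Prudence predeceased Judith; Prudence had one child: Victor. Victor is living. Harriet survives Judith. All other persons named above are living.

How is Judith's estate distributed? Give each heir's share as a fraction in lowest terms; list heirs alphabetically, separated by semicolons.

Winifred, as surviving spouse, takes 2/5.
The remaining 3/5 passes to Judith's descendants per stirpes.
The 3/5 is divided into 5 equal shares of 3/25 among Tessa, Quentin, Diana, Edmund, Nora.
Tessa predeceased; the 3/25 allotted to Tessa's branch passes to Tessa's issue by representation.
The 3/25 is divided into 4 equal shares of 3/100 among Albert, Lydia, Kenneth, George.
Albert is living and takes 3/100.
Lydia is living and takes 3/100.
Kenneth predeceased; the 3/100 allotted to Kenneth's branch passes to Kenneth's issue by representation.
The 3/100 is divided into 2 equal shares of 3/200 among Isaac, Rose.
Isaac is living and takes 3/200.
Rose is living and takes 3/200.
George is living and takes 3/100.
Quentin is living and takes 3/25.
Diana is living and takes 3/25.
Edmund is living and takes 3/25.
Nora predeceased; the 3/25 allotted to Nora's branch passes to Nora's issue by representation.
The 3/25 is divided into 3 equal shares of 1/25 among Prudence, Fiona, Harriet.
Prudence predeceased; the 1/25 allotted to Prudence's branch passes to Prudence's issue by representation.
Victor is the sole taker at this level and receives the full 1/25.
Fiona is living and takes 1/25.
Harriet is living and takes 1/25.

Albert 3/100; Diana 3/25; Edmund 3/25; Fiona 1/25; George 3/100; Harriet 1/25; Isaac 3/200; Lydia 3/100; Quentin 3/25; Rose 3/200; Victor 1/25; Winifred 2/5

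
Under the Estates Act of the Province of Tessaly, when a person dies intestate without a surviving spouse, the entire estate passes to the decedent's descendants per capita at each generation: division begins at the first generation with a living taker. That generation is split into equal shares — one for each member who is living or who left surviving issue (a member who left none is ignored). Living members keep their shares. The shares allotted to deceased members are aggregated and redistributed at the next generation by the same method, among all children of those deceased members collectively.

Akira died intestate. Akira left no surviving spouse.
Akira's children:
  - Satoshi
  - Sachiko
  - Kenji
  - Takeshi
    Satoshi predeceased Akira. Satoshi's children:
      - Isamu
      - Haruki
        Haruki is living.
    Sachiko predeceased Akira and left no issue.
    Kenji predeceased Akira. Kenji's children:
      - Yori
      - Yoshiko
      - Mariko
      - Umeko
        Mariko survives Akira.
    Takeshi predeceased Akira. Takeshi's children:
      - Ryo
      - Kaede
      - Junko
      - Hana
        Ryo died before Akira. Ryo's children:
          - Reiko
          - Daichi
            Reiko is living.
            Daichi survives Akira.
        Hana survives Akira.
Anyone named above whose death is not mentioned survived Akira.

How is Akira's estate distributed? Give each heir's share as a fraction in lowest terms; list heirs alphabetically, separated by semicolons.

Daichi 1/20; Hana 1/10; Haruki 1/10; Isamu 1/10; Junko 1/10; Kaede 1/10; Mariko 1/10; Reiko 1/20; Umeko 1/10; Yori 1/10; Yoshiko 1/10

There is no surviving spouse, so the entire estate passes to Akira's descendants per capita at each generation.
No one at generation 1 (Satoshi, Kenji, Takeshi) is living; moving to the next generation.
At generation 2 (Isamu, Haruki, Yori, Yoshiko, Mariko, Umeko, Ryo, Kaede, Junko, Hana) there are 10 shares of (1)/10 = 1/10 each.
Living: Isamu, Haruki, Yori, Yoshiko, Mariko, Umeko, Kaede, Junko, and Hana — each takes 1/10.
Deceased: Ryo. That 1/10 share is carried to generation 3.
At generation 3 (Reiko, Daichi) there are 2 shares of (1/10)/2 = 1/20 each.
Living: Reiko and Daichi — each takes 1/20.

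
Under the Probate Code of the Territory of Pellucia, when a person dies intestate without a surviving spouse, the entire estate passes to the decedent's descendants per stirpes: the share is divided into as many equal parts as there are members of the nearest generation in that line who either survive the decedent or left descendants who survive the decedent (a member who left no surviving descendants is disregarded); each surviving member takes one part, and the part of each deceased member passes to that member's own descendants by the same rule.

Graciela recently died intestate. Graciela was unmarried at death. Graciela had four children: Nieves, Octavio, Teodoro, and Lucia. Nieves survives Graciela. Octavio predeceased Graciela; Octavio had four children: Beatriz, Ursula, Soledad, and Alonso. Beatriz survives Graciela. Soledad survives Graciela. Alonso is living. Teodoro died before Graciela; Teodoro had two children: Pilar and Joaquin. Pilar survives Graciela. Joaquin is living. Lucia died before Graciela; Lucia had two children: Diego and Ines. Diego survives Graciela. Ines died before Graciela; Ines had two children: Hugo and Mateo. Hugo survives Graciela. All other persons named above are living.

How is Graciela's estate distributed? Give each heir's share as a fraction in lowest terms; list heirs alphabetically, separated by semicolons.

Alonso 1/16; Beatriz 1/16; Diego 1/8; Hugo 1/16; Joaquin 1/8; Mateo 1/16; Nieves 1/4; Pilar 1/8; Soledad 1/16; Ursula 1/16

There is no surviving spouse, so the entire estate passes to Graciela's descendants per stirpes.
The estate is divided into 4 equal shares of 1/4 among Nieves, Octavio, Teodoro, Lucia.
Nieves is living and takes 1/4.
Octavio predeceased; the 1/4 allotted to Octavio's branch passes to Octavio's issue by representation.
The 1/4 is divided into 4 equal shares of 1/16 among Beatriz, Ursula, Soledad, Alonso.
Beatriz is living and takes 1/16.
Ursula is living and takes 1/16.
Soledad is living and takes 1/16.
Alonso is living and takes 1/16.
Teodoro predeceased; the 1/4 allotted to Teodoro's branch passes to Teodoro's issue by representation.
The 1/4 is divided into 2 equal shares of 1/8 among Pilar, Joaquin.
Pilar is living and takes 1/8.
Joaquin is living and takes 1/8.
Lucia predeceased; the 1/4 allotted to Lucia's branch passes to Lucia's issue by representation.
The 1/4 is divided into 2 equal shares of 1/8 among Diego, Ines.
Diego is living and takes 1/8.
Ines predeceased; the 1/8 allotted to Ines's branch passes to Ines's issue by representation.
The 1/8 is divided into 2 equal shares of 1/16 among Hugo, Mateo.
Hugo is living and takes 1/16.
Mateo is living and takes 1/16.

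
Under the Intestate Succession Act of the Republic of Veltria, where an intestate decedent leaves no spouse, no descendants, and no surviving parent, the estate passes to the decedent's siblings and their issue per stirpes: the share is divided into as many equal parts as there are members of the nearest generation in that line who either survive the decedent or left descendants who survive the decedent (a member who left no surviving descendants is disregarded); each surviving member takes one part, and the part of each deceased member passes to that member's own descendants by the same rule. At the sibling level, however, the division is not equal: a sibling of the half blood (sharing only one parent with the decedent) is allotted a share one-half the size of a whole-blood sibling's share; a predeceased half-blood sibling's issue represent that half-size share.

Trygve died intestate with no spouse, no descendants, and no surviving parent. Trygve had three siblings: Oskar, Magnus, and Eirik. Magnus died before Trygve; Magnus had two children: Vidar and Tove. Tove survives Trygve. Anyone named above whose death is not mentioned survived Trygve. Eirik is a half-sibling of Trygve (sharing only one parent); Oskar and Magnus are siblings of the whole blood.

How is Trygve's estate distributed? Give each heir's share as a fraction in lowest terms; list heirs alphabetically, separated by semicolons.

Eirik 1/5; Oskar 2/5; Tove 1/5; Vidar 1/5

No spouse, descendants, or parent survives, so the estate passes to Trygve's siblings per stirpes.
Half-blood siblings count for one-half the weight of whole-blood siblings at the initial division.
Dividing 1 in proportion to weights (total weight 5/2): Oskar (weight 1) → 2/5; Magnus (weight 1) → 2/5; Eirik (weight 1/2) → 1/5.
Oskar is living and takes 2/5.
Magnus predeceased; the 2/5 allotted to Magnus's branch passes to Magnus's issue by representation.
The 2/5 is divided into 2 equal shares of 1/5 among Vidar, Tove.
Vidar is living and takes 1/5.
Tove is living and takes 1/5.
Eirik is living and takes 1/5.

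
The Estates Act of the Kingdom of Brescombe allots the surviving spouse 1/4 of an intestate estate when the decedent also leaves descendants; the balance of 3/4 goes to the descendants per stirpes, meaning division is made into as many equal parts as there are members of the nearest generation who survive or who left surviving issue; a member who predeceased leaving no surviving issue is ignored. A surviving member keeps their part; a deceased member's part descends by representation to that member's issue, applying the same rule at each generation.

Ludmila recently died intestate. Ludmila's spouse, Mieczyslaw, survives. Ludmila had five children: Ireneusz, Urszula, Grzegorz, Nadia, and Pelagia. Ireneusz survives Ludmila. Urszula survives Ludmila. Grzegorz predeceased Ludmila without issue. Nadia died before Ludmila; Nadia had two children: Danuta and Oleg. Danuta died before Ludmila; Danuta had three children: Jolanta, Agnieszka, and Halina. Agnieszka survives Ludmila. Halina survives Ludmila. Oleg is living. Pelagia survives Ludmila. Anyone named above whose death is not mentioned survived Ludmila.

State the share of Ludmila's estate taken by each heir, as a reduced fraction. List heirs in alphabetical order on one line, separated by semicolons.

Mieczyslaw, as surviving spouse, takes 1/4.
The remaining 3/4 passes to Ludmila's descendants per stirpes.
Grzegorz left no surviving issue, so that branch lapses and is disregarded.
The 3/4 is divided into 4 equal shares of 3/16 among Ireneusz, Urszula, Nadia, Pelagia.
Ireneusz is living and takes 3/16.
Urszula is living and takes 3/16.
Nadia predeceased; the 3/16 allotted to Nadia's branch passes to Nadia's issue by representation.
The 3/16 is divided into 2 equal shares of 3/32 among Danuta, Oleg.
Danuta predeceased; the 3/32 allotted to Danuta's branch passes to Danuta's issue by representation.
The 3/32 is divided into 3 equal shares of 1/32 among Jolanta, Agnieszka, Halina.
Jolanta is living and takes 1/32.
Agnieszka is living and takes 1/32.
Halina is living and takes 1/32.
Oleg is living and takes 3/32.
Pelagia is living and takes 3/16.

Agnieszka 1/32; Halina 1/32; Ireneusz 3/16; Jolanta 1/32; Mieczyslaw 1/4; Oleg 3/32; Pelagia 3/16; Urszula 3/16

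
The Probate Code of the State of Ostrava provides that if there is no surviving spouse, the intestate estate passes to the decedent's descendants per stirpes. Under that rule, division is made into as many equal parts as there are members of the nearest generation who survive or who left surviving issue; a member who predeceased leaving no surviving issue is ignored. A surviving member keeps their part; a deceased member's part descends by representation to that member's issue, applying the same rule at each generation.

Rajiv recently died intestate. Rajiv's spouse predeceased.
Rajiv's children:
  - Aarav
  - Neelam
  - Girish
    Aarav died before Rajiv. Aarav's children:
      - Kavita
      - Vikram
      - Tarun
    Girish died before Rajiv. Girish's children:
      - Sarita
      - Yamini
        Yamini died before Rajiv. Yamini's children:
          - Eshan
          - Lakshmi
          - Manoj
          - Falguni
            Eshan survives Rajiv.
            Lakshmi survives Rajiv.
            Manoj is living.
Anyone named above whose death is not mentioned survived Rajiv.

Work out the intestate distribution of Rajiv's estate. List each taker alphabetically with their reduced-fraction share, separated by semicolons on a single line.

Eshan 1/24; Falguni 1/24; Kavita 1/9; Lakshmi 1/24; Manoj 1/24; Neelam 1/3; Sarita 1/6; Tarun 1/9; Vikram 1/9

There is no surviving spouse, so the entire estate passes to Rajiv's descendants per stirpes.
The estate is divided into 3 equal shares of 1/3 among Aarav, Neelam, Girish.
Aarav predeceased; the 1/3 allotted to Aarav's branch passes to Aarav's issue by representation.
The 1/3 is divided into 3 equal shares of 1/9 among Kavita, Vikram, Tarun.
Kavita is living and takes 1/9.
Vikram is living and takes 1/9.
Tarun is living and takes 1/9.
Neelam is living and takes 1/3.
Girish predeceased; the 1/3 allotted to Girish's branch passes to Girish's issue by representation.
The 1/3 is divided into 2 equal shares of 1/6 among Sarita, Yamini.
Sarita is living and takes 1/6.
Yamini predeceased; the 1/6 allotted to Yamini's branch passes to Yamini's issue by representation.
The 1/6 is divided into 4 equal shares of 1/24 among Eshan, Lakshmi, Manoj, Falguni.
Eshan is living and takes 1/24.
Lakshmi is living and takes 1/24.
Manoj is living and takes 1/24.
Falguni is living and takes 1/24.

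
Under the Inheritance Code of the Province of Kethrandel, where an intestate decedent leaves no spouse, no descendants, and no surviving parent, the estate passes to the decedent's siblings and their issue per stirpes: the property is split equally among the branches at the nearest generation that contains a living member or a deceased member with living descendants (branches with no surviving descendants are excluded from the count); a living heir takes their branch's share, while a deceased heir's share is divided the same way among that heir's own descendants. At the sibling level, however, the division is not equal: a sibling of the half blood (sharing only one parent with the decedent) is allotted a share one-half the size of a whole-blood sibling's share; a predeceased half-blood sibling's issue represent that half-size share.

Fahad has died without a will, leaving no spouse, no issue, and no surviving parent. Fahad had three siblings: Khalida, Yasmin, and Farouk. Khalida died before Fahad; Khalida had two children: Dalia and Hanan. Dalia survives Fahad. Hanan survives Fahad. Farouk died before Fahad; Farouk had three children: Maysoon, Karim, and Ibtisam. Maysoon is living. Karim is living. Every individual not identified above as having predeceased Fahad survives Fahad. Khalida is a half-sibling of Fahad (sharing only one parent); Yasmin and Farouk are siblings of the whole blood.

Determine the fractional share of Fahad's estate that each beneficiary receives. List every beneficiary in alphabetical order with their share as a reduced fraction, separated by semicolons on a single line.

No spouse, descendants, or parent survives, so the estate passes to Fahad's siblings per stirpes.
Half-blood siblings count for one-half the weight of whole-blood siblings at the initial division.
Dividing 1 in proportion to weights (total weight 5/2): Khalida (weight 1/2) → 1/5; Yasmin (weight 1) → 2/5; Farouk (weight 1) → 2/5.
Khalida predeceased; the 1/5 allotted to Khalida's branch passes to Khalida's issue by representation.
The 1/5 is divided into 2 equal shares of 1/10 among Dalia, Hanan.
Dalia is living and takes 1/10.
Hanan is living and takes 1/10.
Yasmin is living and takes 2/5.
Farouk predeceased; the 2/5 allotted to Farouk's branch passes to Farouk's issue by representation.
The 2/5 is divided into 3 equal shares of 2/15 among Maysoon, Karim, Ibtisam.
Maysoon is living and takes 2/15.
Karim is living and takes 2/15.
Ibtisam is living and takes 2/15.

Dalia 1/10; Hanan 1/10; Ibtisam 2/15; Karim 2/15; Maysoon 2/15; Yasmin 2/5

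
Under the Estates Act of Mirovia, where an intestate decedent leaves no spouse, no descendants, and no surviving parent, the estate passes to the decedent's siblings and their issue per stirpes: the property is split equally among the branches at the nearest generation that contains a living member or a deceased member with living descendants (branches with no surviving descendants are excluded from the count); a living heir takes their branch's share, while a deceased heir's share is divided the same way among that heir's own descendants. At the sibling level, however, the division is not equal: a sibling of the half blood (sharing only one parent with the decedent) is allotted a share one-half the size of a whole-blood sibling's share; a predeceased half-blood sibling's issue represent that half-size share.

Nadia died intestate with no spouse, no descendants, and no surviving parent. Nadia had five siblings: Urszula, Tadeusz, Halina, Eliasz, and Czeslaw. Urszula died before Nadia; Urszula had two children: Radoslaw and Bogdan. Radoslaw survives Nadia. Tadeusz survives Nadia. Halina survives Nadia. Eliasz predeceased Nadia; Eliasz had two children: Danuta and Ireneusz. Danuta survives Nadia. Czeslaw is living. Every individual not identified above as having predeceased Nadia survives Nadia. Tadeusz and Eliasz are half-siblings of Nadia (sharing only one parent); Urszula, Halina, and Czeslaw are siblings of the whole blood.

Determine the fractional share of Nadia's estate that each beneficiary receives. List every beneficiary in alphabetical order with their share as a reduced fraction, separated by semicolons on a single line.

No spouse, descendants, or parent survives, so the estate passes to Nadia's siblings per stirpes.
Half-blood siblings count for one-half the weight of whole-blood siblings at the initial division.
Dividing 1 in proportion to weights (total weight 4): Urszula (weight 1) → 1/4; Tadeusz (weight 1/2) → 1/8; Halina (weight 1) → 1/4; Eliasz (weight 1/2) → 1/8; Czeslaw (weight 1) → 1/4.
Urszula predeceased; the 1/4 allotted to Urszula's branch passes to Urszula's issue by representation.
The 1/4 is divided into 2 equal shares of 1/8 among Radoslaw, Bogdan.
Radoslaw is living and takes 1/8.
Bogdan is living and takes 1/8.
Tadeusz is living and takes 1/8.
Halina is living and takes 1/4.
Eliasz predeceased; the 1/8 allotted to Eliasz's branch passes to Eliasz's issue by representation.
The 1/8 is divided into 2 equal shares of 1/16 among Danuta, Ireneusz.
Danuta is living and takes 1/16.
Ireneusz is living and takes 1/16.
Czeslaw is living and takes 1/4.

Bogdan 1/8; Czeslaw 1/4; Danuta 1/16; Halina 1/4; Ireneusz 1/16; Radoslaw 1/8; Tadeusz 1/8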